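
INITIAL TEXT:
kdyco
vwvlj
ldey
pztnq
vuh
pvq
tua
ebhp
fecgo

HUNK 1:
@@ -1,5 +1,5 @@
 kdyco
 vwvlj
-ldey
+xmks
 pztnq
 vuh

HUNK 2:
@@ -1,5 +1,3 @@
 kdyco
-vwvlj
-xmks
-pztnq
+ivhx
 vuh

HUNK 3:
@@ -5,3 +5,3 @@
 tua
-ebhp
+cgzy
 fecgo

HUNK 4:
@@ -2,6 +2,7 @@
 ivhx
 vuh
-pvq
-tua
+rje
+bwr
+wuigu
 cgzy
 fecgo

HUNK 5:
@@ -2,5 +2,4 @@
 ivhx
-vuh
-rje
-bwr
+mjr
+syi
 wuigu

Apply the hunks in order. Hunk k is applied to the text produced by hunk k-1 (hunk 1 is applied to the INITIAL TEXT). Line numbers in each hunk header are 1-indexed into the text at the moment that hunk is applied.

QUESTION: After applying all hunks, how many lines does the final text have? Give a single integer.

Answer: 7

Derivation:
Hunk 1: at line 1 remove [ldey] add [xmks] -> 9 lines: kdyco vwvlj xmks pztnq vuh pvq tua ebhp fecgo
Hunk 2: at line 1 remove [vwvlj,xmks,pztnq] add [ivhx] -> 7 lines: kdyco ivhx vuh pvq tua ebhp fecgo
Hunk 3: at line 5 remove [ebhp] add [cgzy] -> 7 lines: kdyco ivhx vuh pvq tua cgzy fecgo
Hunk 4: at line 2 remove [pvq,tua] add [rje,bwr,wuigu] -> 8 lines: kdyco ivhx vuh rje bwr wuigu cgzy fecgo
Hunk 5: at line 2 remove [vuh,rje,bwr] add [mjr,syi] -> 7 lines: kdyco ivhx mjr syi wuigu cgzy fecgo
Final line count: 7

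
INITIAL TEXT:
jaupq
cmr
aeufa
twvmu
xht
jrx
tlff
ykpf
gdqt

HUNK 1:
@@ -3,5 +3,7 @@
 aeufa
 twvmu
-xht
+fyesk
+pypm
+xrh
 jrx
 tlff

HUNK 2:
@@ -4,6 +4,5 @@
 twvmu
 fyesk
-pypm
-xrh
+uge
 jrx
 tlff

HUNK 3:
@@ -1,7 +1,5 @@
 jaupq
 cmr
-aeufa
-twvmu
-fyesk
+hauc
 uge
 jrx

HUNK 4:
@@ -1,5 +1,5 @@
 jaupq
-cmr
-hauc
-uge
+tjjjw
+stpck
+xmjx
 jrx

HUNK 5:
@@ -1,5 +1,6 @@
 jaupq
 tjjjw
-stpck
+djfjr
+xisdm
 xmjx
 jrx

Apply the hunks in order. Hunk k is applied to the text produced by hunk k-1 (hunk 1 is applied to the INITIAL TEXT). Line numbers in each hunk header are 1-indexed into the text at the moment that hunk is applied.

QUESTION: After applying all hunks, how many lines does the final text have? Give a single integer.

Answer: 9

Derivation:
Hunk 1: at line 3 remove [xht] add [fyesk,pypm,xrh] -> 11 lines: jaupq cmr aeufa twvmu fyesk pypm xrh jrx tlff ykpf gdqt
Hunk 2: at line 4 remove [pypm,xrh] add [uge] -> 10 lines: jaupq cmr aeufa twvmu fyesk uge jrx tlff ykpf gdqt
Hunk 3: at line 1 remove [aeufa,twvmu,fyesk] add [hauc] -> 8 lines: jaupq cmr hauc uge jrx tlff ykpf gdqt
Hunk 4: at line 1 remove [cmr,hauc,uge] add [tjjjw,stpck,xmjx] -> 8 lines: jaupq tjjjw stpck xmjx jrx tlff ykpf gdqt
Hunk 5: at line 1 remove [stpck] add [djfjr,xisdm] -> 9 lines: jaupq tjjjw djfjr xisdm xmjx jrx tlff ykpf gdqt
Final line count: 9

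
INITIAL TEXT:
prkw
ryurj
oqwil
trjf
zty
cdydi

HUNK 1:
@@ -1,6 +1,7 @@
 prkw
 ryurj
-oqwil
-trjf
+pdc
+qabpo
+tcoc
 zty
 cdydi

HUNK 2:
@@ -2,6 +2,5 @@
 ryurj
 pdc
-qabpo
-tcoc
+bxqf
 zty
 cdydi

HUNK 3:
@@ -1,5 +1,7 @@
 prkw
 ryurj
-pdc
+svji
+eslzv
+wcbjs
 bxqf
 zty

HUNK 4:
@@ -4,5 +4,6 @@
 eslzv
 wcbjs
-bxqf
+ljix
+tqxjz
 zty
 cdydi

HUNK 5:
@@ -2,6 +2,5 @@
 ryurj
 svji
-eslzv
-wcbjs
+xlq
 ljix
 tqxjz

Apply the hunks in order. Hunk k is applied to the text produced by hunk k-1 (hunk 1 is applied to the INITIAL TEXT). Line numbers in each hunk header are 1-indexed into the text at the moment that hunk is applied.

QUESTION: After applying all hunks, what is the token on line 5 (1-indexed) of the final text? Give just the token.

Hunk 1: at line 1 remove [oqwil,trjf] add [pdc,qabpo,tcoc] -> 7 lines: prkw ryurj pdc qabpo tcoc zty cdydi
Hunk 2: at line 2 remove [qabpo,tcoc] add [bxqf] -> 6 lines: prkw ryurj pdc bxqf zty cdydi
Hunk 3: at line 1 remove [pdc] add [svji,eslzv,wcbjs] -> 8 lines: prkw ryurj svji eslzv wcbjs bxqf zty cdydi
Hunk 4: at line 4 remove [bxqf] add [ljix,tqxjz] -> 9 lines: prkw ryurj svji eslzv wcbjs ljix tqxjz zty cdydi
Hunk 5: at line 2 remove [eslzv,wcbjs] add [xlq] -> 8 lines: prkw ryurj svji xlq ljix tqxjz zty cdydi
Final line 5: ljix

Answer: ljix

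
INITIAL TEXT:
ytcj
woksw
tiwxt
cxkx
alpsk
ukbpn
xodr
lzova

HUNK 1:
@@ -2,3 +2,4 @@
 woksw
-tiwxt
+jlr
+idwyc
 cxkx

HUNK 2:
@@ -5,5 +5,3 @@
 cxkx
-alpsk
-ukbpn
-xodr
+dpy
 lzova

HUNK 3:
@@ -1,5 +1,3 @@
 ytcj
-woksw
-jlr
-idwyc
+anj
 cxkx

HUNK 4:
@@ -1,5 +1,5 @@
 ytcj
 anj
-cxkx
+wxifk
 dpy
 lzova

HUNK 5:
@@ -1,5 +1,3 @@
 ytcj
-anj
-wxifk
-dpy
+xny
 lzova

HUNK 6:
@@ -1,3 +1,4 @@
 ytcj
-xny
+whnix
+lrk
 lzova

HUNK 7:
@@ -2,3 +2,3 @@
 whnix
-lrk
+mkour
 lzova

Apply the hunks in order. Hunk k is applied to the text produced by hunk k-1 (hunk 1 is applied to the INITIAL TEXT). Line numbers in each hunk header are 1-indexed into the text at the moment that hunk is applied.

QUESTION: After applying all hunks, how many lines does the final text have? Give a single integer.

Hunk 1: at line 2 remove [tiwxt] add [jlr,idwyc] -> 9 lines: ytcj woksw jlr idwyc cxkx alpsk ukbpn xodr lzova
Hunk 2: at line 5 remove [alpsk,ukbpn,xodr] add [dpy] -> 7 lines: ytcj woksw jlr idwyc cxkx dpy lzova
Hunk 3: at line 1 remove [woksw,jlr,idwyc] add [anj] -> 5 lines: ytcj anj cxkx dpy lzova
Hunk 4: at line 1 remove [cxkx] add [wxifk] -> 5 lines: ytcj anj wxifk dpy lzova
Hunk 5: at line 1 remove [anj,wxifk,dpy] add [xny] -> 3 lines: ytcj xny lzova
Hunk 6: at line 1 remove [xny] add [whnix,lrk] -> 4 lines: ytcj whnix lrk lzova
Hunk 7: at line 2 remove [lrk] add [mkour] -> 4 lines: ytcj whnix mkour lzova
Final line count: 4

Answer: 4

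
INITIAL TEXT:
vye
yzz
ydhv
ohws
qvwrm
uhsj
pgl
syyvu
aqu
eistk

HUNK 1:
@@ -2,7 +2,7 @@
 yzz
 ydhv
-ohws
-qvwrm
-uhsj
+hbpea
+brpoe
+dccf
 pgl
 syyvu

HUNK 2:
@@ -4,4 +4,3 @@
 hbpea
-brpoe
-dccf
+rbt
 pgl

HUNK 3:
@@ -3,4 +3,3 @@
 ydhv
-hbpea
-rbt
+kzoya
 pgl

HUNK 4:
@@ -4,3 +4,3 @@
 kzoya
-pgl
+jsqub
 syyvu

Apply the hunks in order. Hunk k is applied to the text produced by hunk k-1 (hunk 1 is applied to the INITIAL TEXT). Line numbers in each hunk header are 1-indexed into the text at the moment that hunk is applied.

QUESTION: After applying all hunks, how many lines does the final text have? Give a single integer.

Answer: 8

Derivation:
Hunk 1: at line 2 remove [ohws,qvwrm,uhsj] add [hbpea,brpoe,dccf] -> 10 lines: vye yzz ydhv hbpea brpoe dccf pgl syyvu aqu eistk
Hunk 2: at line 4 remove [brpoe,dccf] add [rbt] -> 9 lines: vye yzz ydhv hbpea rbt pgl syyvu aqu eistk
Hunk 3: at line 3 remove [hbpea,rbt] add [kzoya] -> 8 lines: vye yzz ydhv kzoya pgl syyvu aqu eistk
Hunk 4: at line 4 remove [pgl] add [jsqub] -> 8 lines: vye yzz ydhv kzoya jsqub syyvu aqu eistk
Final line count: 8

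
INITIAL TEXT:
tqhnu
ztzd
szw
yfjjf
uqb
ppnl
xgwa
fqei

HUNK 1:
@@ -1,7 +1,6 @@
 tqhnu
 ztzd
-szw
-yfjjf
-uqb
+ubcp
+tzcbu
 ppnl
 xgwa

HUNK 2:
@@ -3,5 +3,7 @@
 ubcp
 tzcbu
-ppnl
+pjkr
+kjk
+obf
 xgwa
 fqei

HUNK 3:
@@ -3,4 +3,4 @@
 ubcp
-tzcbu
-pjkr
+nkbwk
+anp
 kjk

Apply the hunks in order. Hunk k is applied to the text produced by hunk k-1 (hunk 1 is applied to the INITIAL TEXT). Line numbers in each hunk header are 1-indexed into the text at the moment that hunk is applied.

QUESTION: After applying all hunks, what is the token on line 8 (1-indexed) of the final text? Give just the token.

Answer: xgwa

Derivation:
Hunk 1: at line 1 remove [szw,yfjjf,uqb] add [ubcp,tzcbu] -> 7 lines: tqhnu ztzd ubcp tzcbu ppnl xgwa fqei
Hunk 2: at line 3 remove [ppnl] add [pjkr,kjk,obf] -> 9 lines: tqhnu ztzd ubcp tzcbu pjkr kjk obf xgwa fqei
Hunk 3: at line 3 remove [tzcbu,pjkr] add [nkbwk,anp] -> 9 lines: tqhnu ztzd ubcp nkbwk anp kjk obf xgwa fqei
Final line 8: xgwa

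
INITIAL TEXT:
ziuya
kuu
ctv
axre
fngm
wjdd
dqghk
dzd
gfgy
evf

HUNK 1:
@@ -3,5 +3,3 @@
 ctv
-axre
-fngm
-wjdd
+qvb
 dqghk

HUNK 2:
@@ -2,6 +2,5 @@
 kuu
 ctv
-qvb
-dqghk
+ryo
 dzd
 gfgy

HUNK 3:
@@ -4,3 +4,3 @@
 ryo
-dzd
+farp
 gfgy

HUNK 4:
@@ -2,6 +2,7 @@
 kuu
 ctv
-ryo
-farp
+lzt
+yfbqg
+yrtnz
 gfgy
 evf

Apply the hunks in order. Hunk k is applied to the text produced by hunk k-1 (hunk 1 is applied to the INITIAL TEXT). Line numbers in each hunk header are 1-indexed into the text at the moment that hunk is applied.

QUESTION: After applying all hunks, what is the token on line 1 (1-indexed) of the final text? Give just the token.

Answer: ziuya

Derivation:
Hunk 1: at line 3 remove [axre,fngm,wjdd] add [qvb] -> 8 lines: ziuya kuu ctv qvb dqghk dzd gfgy evf
Hunk 2: at line 2 remove [qvb,dqghk] add [ryo] -> 7 lines: ziuya kuu ctv ryo dzd gfgy evf
Hunk 3: at line 4 remove [dzd] add [farp] -> 7 lines: ziuya kuu ctv ryo farp gfgy evf
Hunk 4: at line 2 remove [ryo,farp] add [lzt,yfbqg,yrtnz] -> 8 lines: ziuya kuu ctv lzt yfbqg yrtnz gfgy evf
Final line 1: ziuya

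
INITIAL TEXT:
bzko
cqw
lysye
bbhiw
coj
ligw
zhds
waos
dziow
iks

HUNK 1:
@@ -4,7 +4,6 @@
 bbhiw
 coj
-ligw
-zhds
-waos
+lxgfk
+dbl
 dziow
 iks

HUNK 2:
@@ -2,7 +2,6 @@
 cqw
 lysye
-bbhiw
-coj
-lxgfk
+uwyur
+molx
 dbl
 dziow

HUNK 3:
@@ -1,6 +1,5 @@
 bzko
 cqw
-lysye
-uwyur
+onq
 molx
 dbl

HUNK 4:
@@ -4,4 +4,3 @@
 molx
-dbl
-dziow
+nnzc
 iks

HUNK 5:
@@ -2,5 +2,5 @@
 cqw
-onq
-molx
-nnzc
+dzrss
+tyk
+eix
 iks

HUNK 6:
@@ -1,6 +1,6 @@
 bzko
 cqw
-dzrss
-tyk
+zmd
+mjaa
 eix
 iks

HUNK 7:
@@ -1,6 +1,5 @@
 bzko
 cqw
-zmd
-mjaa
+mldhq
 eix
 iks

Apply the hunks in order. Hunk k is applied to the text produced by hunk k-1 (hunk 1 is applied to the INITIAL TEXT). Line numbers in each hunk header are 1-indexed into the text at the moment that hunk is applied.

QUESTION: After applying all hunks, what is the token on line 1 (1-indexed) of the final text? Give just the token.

Answer: bzko

Derivation:
Hunk 1: at line 4 remove [ligw,zhds,waos] add [lxgfk,dbl] -> 9 lines: bzko cqw lysye bbhiw coj lxgfk dbl dziow iks
Hunk 2: at line 2 remove [bbhiw,coj,lxgfk] add [uwyur,molx] -> 8 lines: bzko cqw lysye uwyur molx dbl dziow iks
Hunk 3: at line 1 remove [lysye,uwyur] add [onq] -> 7 lines: bzko cqw onq molx dbl dziow iks
Hunk 4: at line 4 remove [dbl,dziow] add [nnzc] -> 6 lines: bzko cqw onq molx nnzc iks
Hunk 5: at line 2 remove [onq,molx,nnzc] add [dzrss,tyk,eix] -> 6 lines: bzko cqw dzrss tyk eix iks
Hunk 6: at line 1 remove [dzrss,tyk] add [zmd,mjaa] -> 6 lines: bzko cqw zmd mjaa eix iks
Hunk 7: at line 1 remove [zmd,mjaa] add [mldhq] -> 5 lines: bzko cqw mldhq eix iks
Final line 1: bzko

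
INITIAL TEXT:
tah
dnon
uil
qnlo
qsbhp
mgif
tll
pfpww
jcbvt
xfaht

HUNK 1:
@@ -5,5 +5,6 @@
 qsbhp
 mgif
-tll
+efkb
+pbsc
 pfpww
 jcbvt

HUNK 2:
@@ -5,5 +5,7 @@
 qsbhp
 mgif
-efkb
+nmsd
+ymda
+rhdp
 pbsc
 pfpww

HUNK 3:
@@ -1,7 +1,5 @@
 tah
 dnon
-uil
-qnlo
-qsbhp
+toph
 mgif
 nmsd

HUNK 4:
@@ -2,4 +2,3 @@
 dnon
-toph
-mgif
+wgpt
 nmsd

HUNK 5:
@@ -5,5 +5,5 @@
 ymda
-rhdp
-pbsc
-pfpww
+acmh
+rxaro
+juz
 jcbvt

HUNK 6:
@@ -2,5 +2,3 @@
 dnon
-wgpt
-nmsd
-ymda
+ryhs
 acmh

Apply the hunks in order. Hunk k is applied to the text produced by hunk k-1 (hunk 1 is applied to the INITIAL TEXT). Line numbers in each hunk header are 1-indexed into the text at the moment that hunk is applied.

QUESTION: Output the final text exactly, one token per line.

Answer: tah
dnon
ryhs
acmh
rxaro
juz
jcbvt
xfaht

Derivation:
Hunk 1: at line 5 remove [tll] add [efkb,pbsc] -> 11 lines: tah dnon uil qnlo qsbhp mgif efkb pbsc pfpww jcbvt xfaht
Hunk 2: at line 5 remove [efkb] add [nmsd,ymda,rhdp] -> 13 lines: tah dnon uil qnlo qsbhp mgif nmsd ymda rhdp pbsc pfpww jcbvt xfaht
Hunk 3: at line 1 remove [uil,qnlo,qsbhp] add [toph] -> 11 lines: tah dnon toph mgif nmsd ymda rhdp pbsc pfpww jcbvt xfaht
Hunk 4: at line 2 remove [toph,mgif] add [wgpt] -> 10 lines: tah dnon wgpt nmsd ymda rhdp pbsc pfpww jcbvt xfaht
Hunk 5: at line 5 remove [rhdp,pbsc,pfpww] add [acmh,rxaro,juz] -> 10 lines: tah dnon wgpt nmsd ymda acmh rxaro juz jcbvt xfaht
Hunk 6: at line 2 remove [wgpt,nmsd,ymda] add [ryhs] -> 8 lines: tah dnon ryhs acmh rxaro juz jcbvt xfaht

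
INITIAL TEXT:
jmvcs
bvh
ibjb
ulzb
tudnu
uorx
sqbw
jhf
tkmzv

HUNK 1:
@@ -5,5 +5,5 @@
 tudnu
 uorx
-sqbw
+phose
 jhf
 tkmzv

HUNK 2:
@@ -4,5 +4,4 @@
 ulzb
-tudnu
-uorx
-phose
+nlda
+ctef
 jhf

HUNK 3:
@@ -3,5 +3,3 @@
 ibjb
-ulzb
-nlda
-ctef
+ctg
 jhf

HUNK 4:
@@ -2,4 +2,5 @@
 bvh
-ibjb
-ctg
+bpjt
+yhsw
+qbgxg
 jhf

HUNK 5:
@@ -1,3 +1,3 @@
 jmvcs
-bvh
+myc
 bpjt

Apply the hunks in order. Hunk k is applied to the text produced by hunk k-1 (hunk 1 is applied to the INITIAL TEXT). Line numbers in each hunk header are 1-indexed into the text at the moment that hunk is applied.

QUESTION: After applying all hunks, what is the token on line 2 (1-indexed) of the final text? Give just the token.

Answer: myc

Derivation:
Hunk 1: at line 5 remove [sqbw] add [phose] -> 9 lines: jmvcs bvh ibjb ulzb tudnu uorx phose jhf tkmzv
Hunk 2: at line 4 remove [tudnu,uorx,phose] add [nlda,ctef] -> 8 lines: jmvcs bvh ibjb ulzb nlda ctef jhf tkmzv
Hunk 3: at line 3 remove [ulzb,nlda,ctef] add [ctg] -> 6 lines: jmvcs bvh ibjb ctg jhf tkmzv
Hunk 4: at line 2 remove [ibjb,ctg] add [bpjt,yhsw,qbgxg] -> 7 lines: jmvcs bvh bpjt yhsw qbgxg jhf tkmzv
Hunk 5: at line 1 remove [bvh] add [myc] -> 7 lines: jmvcs myc bpjt yhsw qbgxg jhf tkmzv
Final line 2: myc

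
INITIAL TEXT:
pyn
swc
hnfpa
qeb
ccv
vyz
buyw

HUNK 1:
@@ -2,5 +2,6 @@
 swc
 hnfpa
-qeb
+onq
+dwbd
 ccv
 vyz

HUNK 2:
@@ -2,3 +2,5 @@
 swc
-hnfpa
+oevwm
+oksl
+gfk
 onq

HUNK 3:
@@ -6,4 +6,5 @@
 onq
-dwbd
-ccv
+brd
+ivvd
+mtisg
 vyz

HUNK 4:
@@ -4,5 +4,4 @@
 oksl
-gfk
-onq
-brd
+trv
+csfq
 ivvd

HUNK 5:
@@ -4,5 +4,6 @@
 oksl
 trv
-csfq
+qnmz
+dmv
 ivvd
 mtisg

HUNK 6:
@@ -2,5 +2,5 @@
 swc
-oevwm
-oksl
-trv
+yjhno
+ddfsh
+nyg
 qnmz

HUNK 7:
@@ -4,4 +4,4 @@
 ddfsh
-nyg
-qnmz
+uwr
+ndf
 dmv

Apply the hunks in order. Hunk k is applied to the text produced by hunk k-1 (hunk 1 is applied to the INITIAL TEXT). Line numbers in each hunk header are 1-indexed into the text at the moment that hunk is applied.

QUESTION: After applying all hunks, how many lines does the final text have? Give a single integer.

Answer: 11

Derivation:
Hunk 1: at line 2 remove [qeb] add [onq,dwbd] -> 8 lines: pyn swc hnfpa onq dwbd ccv vyz buyw
Hunk 2: at line 2 remove [hnfpa] add [oevwm,oksl,gfk] -> 10 lines: pyn swc oevwm oksl gfk onq dwbd ccv vyz buyw
Hunk 3: at line 6 remove [dwbd,ccv] add [brd,ivvd,mtisg] -> 11 lines: pyn swc oevwm oksl gfk onq brd ivvd mtisg vyz buyw
Hunk 4: at line 4 remove [gfk,onq,brd] add [trv,csfq] -> 10 lines: pyn swc oevwm oksl trv csfq ivvd mtisg vyz buyw
Hunk 5: at line 4 remove [csfq] add [qnmz,dmv] -> 11 lines: pyn swc oevwm oksl trv qnmz dmv ivvd mtisg vyz buyw
Hunk 6: at line 2 remove [oevwm,oksl,trv] add [yjhno,ddfsh,nyg] -> 11 lines: pyn swc yjhno ddfsh nyg qnmz dmv ivvd mtisg vyz buyw
Hunk 7: at line 4 remove [nyg,qnmz] add [uwr,ndf] -> 11 lines: pyn swc yjhno ddfsh uwr ndf dmv ivvd mtisg vyz buyw
Final line count: 11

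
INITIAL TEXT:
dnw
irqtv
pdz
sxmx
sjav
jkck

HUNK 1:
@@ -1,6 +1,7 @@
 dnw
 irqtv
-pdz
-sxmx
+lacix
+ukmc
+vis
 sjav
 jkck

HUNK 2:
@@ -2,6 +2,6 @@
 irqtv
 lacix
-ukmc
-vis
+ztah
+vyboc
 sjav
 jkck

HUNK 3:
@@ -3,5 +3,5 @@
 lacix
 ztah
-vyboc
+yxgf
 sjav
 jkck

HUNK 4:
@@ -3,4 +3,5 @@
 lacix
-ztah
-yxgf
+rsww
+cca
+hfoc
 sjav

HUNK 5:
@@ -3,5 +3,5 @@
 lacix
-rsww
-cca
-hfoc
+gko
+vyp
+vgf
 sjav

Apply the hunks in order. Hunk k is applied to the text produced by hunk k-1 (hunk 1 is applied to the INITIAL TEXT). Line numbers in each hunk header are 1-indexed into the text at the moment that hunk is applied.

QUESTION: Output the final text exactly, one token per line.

Answer: dnw
irqtv
lacix
gko
vyp
vgf
sjav
jkck

Derivation:
Hunk 1: at line 1 remove [pdz,sxmx] add [lacix,ukmc,vis] -> 7 lines: dnw irqtv lacix ukmc vis sjav jkck
Hunk 2: at line 2 remove [ukmc,vis] add [ztah,vyboc] -> 7 lines: dnw irqtv lacix ztah vyboc sjav jkck
Hunk 3: at line 3 remove [vyboc] add [yxgf] -> 7 lines: dnw irqtv lacix ztah yxgf sjav jkck
Hunk 4: at line 3 remove [ztah,yxgf] add [rsww,cca,hfoc] -> 8 lines: dnw irqtv lacix rsww cca hfoc sjav jkck
Hunk 5: at line 3 remove [rsww,cca,hfoc] add [gko,vyp,vgf] -> 8 lines: dnw irqtv lacix gko vyp vgf sjav jkck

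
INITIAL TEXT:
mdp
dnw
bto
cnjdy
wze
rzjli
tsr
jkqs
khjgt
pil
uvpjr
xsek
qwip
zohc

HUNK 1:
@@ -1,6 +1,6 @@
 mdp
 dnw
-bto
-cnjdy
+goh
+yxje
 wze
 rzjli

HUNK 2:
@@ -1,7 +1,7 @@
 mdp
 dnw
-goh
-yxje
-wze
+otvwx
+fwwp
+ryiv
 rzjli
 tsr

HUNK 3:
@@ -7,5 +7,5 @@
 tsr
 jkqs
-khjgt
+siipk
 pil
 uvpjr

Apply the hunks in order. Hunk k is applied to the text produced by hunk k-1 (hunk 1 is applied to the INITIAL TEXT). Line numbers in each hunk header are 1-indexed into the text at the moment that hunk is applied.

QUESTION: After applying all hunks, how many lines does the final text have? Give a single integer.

Hunk 1: at line 1 remove [bto,cnjdy] add [goh,yxje] -> 14 lines: mdp dnw goh yxje wze rzjli tsr jkqs khjgt pil uvpjr xsek qwip zohc
Hunk 2: at line 1 remove [goh,yxje,wze] add [otvwx,fwwp,ryiv] -> 14 lines: mdp dnw otvwx fwwp ryiv rzjli tsr jkqs khjgt pil uvpjr xsek qwip zohc
Hunk 3: at line 7 remove [khjgt] add [siipk] -> 14 lines: mdp dnw otvwx fwwp ryiv rzjli tsr jkqs siipk pil uvpjr xsek qwip zohc
Final line count: 14

Answer: 14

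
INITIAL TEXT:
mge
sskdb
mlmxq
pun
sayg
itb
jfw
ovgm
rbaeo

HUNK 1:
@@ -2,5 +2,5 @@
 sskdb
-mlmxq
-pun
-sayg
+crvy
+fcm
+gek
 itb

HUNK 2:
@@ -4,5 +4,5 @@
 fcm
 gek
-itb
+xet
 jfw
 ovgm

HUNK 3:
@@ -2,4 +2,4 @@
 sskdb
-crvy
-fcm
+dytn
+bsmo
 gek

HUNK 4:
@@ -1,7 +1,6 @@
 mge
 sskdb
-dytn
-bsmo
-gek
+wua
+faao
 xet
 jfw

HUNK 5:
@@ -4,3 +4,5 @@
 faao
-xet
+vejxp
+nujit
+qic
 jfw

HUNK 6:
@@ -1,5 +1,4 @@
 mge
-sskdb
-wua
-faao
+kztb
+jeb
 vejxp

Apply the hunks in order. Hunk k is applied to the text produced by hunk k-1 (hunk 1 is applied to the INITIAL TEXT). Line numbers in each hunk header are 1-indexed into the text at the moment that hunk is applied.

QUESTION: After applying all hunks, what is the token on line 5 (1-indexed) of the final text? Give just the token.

Answer: nujit

Derivation:
Hunk 1: at line 2 remove [mlmxq,pun,sayg] add [crvy,fcm,gek] -> 9 lines: mge sskdb crvy fcm gek itb jfw ovgm rbaeo
Hunk 2: at line 4 remove [itb] add [xet] -> 9 lines: mge sskdb crvy fcm gek xet jfw ovgm rbaeo
Hunk 3: at line 2 remove [crvy,fcm] add [dytn,bsmo] -> 9 lines: mge sskdb dytn bsmo gek xet jfw ovgm rbaeo
Hunk 4: at line 1 remove [dytn,bsmo,gek] add [wua,faao] -> 8 lines: mge sskdb wua faao xet jfw ovgm rbaeo
Hunk 5: at line 4 remove [xet] add [vejxp,nujit,qic] -> 10 lines: mge sskdb wua faao vejxp nujit qic jfw ovgm rbaeo
Hunk 6: at line 1 remove [sskdb,wua,faao] add [kztb,jeb] -> 9 lines: mge kztb jeb vejxp nujit qic jfw ovgm rbaeo
Final line 5: nujit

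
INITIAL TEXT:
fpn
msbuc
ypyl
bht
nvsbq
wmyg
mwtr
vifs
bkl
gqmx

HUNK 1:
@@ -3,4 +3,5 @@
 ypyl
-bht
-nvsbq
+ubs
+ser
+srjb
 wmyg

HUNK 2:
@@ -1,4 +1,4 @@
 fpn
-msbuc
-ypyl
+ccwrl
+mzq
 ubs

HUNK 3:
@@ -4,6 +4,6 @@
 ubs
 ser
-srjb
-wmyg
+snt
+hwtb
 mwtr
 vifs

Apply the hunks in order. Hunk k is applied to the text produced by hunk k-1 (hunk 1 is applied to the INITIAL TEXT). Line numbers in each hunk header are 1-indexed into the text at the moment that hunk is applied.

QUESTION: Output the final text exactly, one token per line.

Answer: fpn
ccwrl
mzq
ubs
ser
snt
hwtb
mwtr
vifs
bkl
gqmx

Derivation:
Hunk 1: at line 3 remove [bht,nvsbq] add [ubs,ser,srjb] -> 11 lines: fpn msbuc ypyl ubs ser srjb wmyg mwtr vifs bkl gqmx
Hunk 2: at line 1 remove [msbuc,ypyl] add [ccwrl,mzq] -> 11 lines: fpn ccwrl mzq ubs ser srjb wmyg mwtr vifs bkl gqmx
Hunk 3: at line 4 remove [srjb,wmyg] add [snt,hwtb] -> 11 lines: fpn ccwrl mzq ubs ser snt hwtb mwtr vifs bkl gqmx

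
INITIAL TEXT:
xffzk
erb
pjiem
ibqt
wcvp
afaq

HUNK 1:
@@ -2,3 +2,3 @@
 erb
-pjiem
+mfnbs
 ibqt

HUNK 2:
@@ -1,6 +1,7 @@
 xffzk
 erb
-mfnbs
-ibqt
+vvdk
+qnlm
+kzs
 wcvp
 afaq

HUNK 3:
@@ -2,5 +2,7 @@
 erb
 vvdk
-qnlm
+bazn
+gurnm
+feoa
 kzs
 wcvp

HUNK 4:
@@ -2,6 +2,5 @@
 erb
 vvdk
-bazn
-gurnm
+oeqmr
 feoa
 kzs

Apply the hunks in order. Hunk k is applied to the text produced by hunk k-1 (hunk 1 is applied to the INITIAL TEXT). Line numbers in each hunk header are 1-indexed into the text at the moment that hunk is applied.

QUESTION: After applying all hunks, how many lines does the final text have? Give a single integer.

Answer: 8

Derivation:
Hunk 1: at line 2 remove [pjiem] add [mfnbs] -> 6 lines: xffzk erb mfnbs ibqt wcvp afaq
Hunk 2: at line 1 remove [mfnbs,ibqt] add [vvdk,qnlm,kzs] -> 7 lines: xffzk erb vvdk qnlm kzs wcvp afaq
Hunk 3: at line 2 remove [qnlm] add [bazn,gurnm,feoa] -> 9 lines: xffzk erb vvdk bazn gurnm feoa kzs wcvp afaq
Hunk 4: at line 2 remove [bazn,gurnm] add [oeqmr] -> 8 lines: xffzk erb vvdk oeqmr feoa kzs wcvp afaq
Final line count: 8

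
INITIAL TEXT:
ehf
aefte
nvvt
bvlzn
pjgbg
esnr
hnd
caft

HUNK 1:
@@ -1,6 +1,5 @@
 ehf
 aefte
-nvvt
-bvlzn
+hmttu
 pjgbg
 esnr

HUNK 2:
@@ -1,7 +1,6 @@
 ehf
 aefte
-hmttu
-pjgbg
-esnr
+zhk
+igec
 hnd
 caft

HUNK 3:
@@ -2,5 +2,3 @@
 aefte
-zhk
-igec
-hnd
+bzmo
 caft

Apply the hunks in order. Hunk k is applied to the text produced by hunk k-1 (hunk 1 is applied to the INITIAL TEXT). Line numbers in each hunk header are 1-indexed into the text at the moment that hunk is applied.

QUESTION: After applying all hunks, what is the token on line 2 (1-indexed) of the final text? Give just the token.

Hunk 1: at line 1 remove [nvvt,bvlzn] add [hmttu] -> 7 lines: ehf aefte hmttu pjgbg esnr hnd caft
Hunk 2: at line 1 remove [hmttu,pjgbg,esnr] add [zhk,igec] -> 6 lines: ehf aefte zhk igec hnd caft
Hunk 3: at line 2 remove [zhk,igec,hnd] add [bzmo] -> 4 lines: ehf aefte bzmo caft
Final line 2: aefte

Answer: aefte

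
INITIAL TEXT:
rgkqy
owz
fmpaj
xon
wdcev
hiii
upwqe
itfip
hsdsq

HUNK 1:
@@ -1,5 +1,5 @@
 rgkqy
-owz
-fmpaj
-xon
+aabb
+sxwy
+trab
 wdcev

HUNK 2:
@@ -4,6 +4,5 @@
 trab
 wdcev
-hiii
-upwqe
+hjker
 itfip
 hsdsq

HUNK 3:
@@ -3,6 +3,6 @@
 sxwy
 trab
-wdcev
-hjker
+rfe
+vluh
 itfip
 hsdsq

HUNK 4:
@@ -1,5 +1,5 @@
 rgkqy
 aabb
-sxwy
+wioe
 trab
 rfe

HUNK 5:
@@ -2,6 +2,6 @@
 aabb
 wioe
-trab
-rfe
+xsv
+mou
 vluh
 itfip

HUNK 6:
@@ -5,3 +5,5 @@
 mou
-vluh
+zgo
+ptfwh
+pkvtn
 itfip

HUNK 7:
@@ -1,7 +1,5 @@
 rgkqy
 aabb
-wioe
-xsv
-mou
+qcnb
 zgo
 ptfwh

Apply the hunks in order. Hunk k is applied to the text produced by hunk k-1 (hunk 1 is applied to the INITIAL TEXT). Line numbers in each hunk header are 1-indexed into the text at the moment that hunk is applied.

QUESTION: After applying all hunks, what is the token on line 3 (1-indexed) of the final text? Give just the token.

Answer: qcnb

Derivation:
Hunk 1: at line 1 remove [owz,fmpaj,xon] add [aabb,sxwy,trab] -> 9 lines: rgkqy aabb sxwy trab wdcev hiii upwqe itfip hsdsq
Hunk 2: at line 4 remove [hiii,upwqe] add [hjker] -> 8 lines: rgkqy aabb sxwy trab wdcev hjker itfip hsdsq
Hunk 3: at line 3 remove [wdcev,hjker] add [rfe,vluh] -> 8 lines: rgkqy aabb sxwy trab rfe vluh itfip hsdsq
Hunk 4: at line 1 remove [sxwy] add [wioe] -> 8 lines: rgkqy aabb wioe trab rfe vluh itfip hsdsq
Hunk 5: at line 2 remove [trab,rfe] add [xsv,mou] -> 8 lines: rgkqy aabb wioe xsv mou vluh itfip hsdsq
Hunk 6: at line 5 remove [vluh] add [zgo,ptfwh,pkvtn] -> 10 lines: rgkqy aabb wioe xsv mou zgo ptfwh pkvtn itfip hsdsq
Hunk 7: at line 1 remove [wioe,xsv,mou] add [qcnb] -> 8 lines: rgkqy aabb qcnb zgo ptfwh pkvtn itfip hsdsq
Final line 3: qcnb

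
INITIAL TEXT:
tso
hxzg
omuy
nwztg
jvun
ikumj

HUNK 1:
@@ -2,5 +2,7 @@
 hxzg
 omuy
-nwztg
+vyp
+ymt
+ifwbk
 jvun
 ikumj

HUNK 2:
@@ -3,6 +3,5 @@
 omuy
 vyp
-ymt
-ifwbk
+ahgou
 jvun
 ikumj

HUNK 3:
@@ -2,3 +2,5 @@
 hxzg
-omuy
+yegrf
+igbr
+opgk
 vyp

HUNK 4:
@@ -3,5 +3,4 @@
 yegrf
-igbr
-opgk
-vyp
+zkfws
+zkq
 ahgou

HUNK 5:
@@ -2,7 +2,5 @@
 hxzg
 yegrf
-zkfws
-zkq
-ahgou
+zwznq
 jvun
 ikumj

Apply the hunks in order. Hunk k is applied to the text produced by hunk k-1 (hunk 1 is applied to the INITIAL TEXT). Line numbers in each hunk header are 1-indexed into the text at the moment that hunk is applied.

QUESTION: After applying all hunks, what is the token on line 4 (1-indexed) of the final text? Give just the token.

Hunk 1: at line 2 remove [nwztg] add [vyp,ymt,ifwbk] -> 8 lines: tso hxzg omuy vyp ymt ifwbk jvun ikumj
Hunk 2: at line 3 remove [ymt,ifwbk] add [ahgou] -> 7 lines: tso hxzg omuy vyp ahgou jvun ikumj
Hunk 3: at line 2 remove [omuy] add [yegrf,igbr,opgk] -> 9 lines: tso hxzg yegrf igbr opgk vyp ahgou jvun ikumj
Hunk 4: at line 3 remove [igbr,opgk,vyp] add [zkfws,zkq] -> 8 lines: tso hxzg yegrf zkfws zkq ahgou jvun ikumj
Hunk 5: at line 2 remove [zkfws,zkq,ahgou] add [zwznq] -> 6 lines: tso hxzg yegrf zwznq jvun ikumj
Final line 4: zwznq

Answer: zwznq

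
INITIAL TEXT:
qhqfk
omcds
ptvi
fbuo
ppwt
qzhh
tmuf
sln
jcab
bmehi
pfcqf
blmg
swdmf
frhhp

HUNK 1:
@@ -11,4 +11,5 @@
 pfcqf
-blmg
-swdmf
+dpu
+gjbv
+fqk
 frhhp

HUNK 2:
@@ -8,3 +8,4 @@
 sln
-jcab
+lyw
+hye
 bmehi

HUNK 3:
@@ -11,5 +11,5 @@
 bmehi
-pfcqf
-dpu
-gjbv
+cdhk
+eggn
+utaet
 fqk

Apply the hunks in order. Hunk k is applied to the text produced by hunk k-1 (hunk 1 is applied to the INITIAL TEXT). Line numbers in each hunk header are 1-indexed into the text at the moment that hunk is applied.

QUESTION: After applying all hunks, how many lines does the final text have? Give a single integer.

Hunk 1: at line 11 remove [blmg,swdmf] add [dpu,gjbv,fqk] -> 15 lines: qhqfk omcds ptvi fbuo ppwt qzhh tmuf sln jcab bmehi pfcqf dpu gjbv fqk frhhp
Hunk 2: at line 8 remove [jcab] add [lyw,hye] -> 16 lines: qhqfk omcds ptvi fbuo ppwt qzhh tmuf sln lyw hye bmehi pfcqf dpu gjbv fqk frhhp
Hunk 3: at line 11 remove [pfcqf,dpu,gjbv] add [cdhk,eggn,utaet] -> 16 lines: qhqfk omcds ptvi fbuo ppwt qzhh tmuf sln lyw hye bmehi cdhk eggn utaet fqk frhhp
Final line count: 16

Answer: 16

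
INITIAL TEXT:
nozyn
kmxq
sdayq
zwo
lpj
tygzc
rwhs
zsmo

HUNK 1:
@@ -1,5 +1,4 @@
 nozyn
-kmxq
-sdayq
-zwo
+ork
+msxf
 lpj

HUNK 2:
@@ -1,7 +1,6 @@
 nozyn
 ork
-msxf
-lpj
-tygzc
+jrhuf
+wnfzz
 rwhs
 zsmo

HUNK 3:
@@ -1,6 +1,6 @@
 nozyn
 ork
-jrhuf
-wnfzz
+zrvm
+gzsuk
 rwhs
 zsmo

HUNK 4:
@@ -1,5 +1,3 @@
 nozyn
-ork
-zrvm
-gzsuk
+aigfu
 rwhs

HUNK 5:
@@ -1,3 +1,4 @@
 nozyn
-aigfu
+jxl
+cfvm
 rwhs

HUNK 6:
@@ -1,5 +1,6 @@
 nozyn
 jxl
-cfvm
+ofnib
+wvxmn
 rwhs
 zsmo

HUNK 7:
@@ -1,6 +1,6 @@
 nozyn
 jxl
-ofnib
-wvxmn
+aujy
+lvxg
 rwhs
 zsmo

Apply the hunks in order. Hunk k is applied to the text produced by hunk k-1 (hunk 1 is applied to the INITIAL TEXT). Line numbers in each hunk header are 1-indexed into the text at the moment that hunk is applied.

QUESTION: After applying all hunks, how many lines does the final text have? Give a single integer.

Hunk 1: at line 1 remove [kmxq,sdayq,zwo] add [ork,msxf] -> 7 lines: nozyn ork msxf lpj tygzc rwhs zsmo
Hunk 2: at line 1 remove [msxf,lpj,tygzc] add [jrhuf,wnfzz] -> 6 lines: nozyn ork jrhuf wnfzz rwhs zsmo
Hunk 3: at line 1 remove [jrhuf,wnfzz] add [zrvm,gzsuk] -> 6 lines: nozyn ork zrvm gzsuk rwhs zsmo
Hunk 4: at line 1 remove [ork,zrvm,gzsuk] add [aigfu] -> 4 lines: nozyn aigfu rwhs zsmo
Hunk 5: at line 1 remove [aigfu] add [jxl,cfvm] -> 5 lines: nozyn jxl cfvm rwhs zsmo
Hunk 6: at line 1 remove [cfvm] add [ofnib,wvxmn] -> 6 lines: nozyn jxl ofnib wvxmn rwhs zsmo
Hunk 7: at line 1 remove [ofnib,wvxmn] add [aujy,lvxg] -> 6 lines: nozyn jxl aujy lvxg rwhs zsmo
Final line count: 6

Answer: 6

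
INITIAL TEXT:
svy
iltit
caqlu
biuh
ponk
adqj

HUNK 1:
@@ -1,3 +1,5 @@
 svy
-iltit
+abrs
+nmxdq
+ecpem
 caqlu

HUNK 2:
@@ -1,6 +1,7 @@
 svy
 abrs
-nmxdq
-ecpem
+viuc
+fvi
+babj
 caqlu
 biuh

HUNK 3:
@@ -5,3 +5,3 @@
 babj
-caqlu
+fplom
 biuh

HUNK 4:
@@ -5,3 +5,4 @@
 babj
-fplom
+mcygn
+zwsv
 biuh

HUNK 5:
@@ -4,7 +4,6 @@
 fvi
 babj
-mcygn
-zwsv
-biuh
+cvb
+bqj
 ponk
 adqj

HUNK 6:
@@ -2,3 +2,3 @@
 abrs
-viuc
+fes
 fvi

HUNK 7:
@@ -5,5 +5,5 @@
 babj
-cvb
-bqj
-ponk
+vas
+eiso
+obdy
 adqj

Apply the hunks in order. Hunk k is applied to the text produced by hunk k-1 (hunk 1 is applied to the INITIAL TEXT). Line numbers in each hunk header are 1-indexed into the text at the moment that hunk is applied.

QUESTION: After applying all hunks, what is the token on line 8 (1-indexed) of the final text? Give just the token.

Answer: obdy

Derivation:
Hunk 1: at line 1 remove [iltit] add [abrs,nmxdq,ecpem] -> 8 lines: svy abrs nmxdq ecpem caqlu biuh ponk adqj
Hunk 2: at line 1 remove [nmxdq,ecpem] add [viuc,fvi,babj] -> 9 lines: svy abrs viuc fvi babj caqlu biuh ponk adqj
Hunk 3: at line 5 remove [caqlu] add [fplom] -> 9 lines: svy abrs viuc fvi babj fplom biuh ponk adqj
Hunk 4: at line 5 remove [fplom] add [mcygn,zwsv] -> 10 lines: svy abrs viuc fvi babj mcygn zwsv biuh ponk adqj
Hunk 5: at line 4 remove [mcygn,zwsv,biuh] add [cvb,bqj] -> 9 lines: svy abrs viuc fvi babj cvb bqj ponk adqj
Hunk 6: at line 2 remove [viuc] add [fes] -> 9 lines: svy abrs fes fvi babj cvb bqj ponk adqj
Hunk 7: at line 5 remove [cvb,bqj,ponk] add [vas,eiso,obdy] -> 9 lines: svy abrs fes fvi babj vas eiso obdy adqj
Final line 8: obdy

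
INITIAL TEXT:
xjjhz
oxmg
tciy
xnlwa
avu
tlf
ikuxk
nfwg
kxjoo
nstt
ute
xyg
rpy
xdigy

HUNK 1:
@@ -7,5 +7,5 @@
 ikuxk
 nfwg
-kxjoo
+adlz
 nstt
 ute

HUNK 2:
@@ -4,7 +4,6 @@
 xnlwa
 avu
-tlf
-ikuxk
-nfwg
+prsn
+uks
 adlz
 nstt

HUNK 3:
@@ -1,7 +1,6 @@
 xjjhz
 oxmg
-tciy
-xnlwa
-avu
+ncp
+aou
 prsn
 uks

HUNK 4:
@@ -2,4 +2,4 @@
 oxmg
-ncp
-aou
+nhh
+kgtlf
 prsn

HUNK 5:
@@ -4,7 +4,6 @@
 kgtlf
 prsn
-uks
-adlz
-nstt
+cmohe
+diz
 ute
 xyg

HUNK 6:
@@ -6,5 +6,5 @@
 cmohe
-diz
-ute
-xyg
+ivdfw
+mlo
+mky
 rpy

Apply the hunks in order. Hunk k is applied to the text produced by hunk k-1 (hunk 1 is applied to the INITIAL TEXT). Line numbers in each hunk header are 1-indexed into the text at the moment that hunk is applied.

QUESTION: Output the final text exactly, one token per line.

Answer: xjjhz
oxmg
nhh
kgtlf
prsn
cmohe
ivdfw
mlo
mky
rpy
xdigy

Derivation:
Hunk 1: at line 7 remove [kxjoo] add [adlz] -> 14 lines: xjjhz oxmg tciy xnlwa avu tlf ikuxk nfwg adlz nstt ute xyg rpy xdigy
Hunk 2: at line 4 remove [tlf,ikuxk,nfwg] add [prsn,uks] -> 13 lines: xjjhz oxmg tciy xnlwa avu prsn uks adlz nstt ute xyg rpy xdigy
Hunk 3: at line 1 remove [tciy,xnlwa,avu] add [ncp,aou] -> 12 lines: xjjhz oxmg ncp aou prsn uks adlz nstt ute xyg rpy xdigy
Hunk 4: at line 2 remove [ncp,aou] add [nhh,kgtlf] -> 12 lines: xjjhz oxmg nhh kgtlf prsn uks adlz nstt ute xyg rpy xdigy
Hunk 5: at line 4 remove [uks,adlz,nstt] add [cmohe,diz] -> 11 lines: xjjhz oxmg nhh kgtlf prsn cmohe diz ute xyg rpy xdigy
Hunk 6: at line 6 remove [diz,ute,xyg] add [ivdfw,mlo,mky] -> 11 lines: xjjhz oxmg nhh kgtlf prsn cmohe ivdfw mlo mky rpy xdigy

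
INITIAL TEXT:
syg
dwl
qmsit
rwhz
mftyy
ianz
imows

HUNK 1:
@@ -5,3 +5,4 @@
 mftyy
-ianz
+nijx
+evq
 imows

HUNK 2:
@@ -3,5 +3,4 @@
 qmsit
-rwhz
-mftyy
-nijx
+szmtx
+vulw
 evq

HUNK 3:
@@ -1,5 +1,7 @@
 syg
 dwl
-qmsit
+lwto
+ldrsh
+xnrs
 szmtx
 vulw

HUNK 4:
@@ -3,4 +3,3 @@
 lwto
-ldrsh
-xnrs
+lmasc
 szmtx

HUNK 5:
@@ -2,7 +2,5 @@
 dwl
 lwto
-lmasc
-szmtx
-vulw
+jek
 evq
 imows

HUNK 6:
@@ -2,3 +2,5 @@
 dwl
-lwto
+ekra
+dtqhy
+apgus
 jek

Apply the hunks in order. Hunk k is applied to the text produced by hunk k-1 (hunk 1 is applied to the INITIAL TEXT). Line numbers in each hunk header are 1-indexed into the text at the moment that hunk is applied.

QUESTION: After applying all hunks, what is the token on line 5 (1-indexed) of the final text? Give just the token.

Answer: apgus

Derivation:
Hunk 1: at line 5 remove [ianz] add [nijx,evq] -> 8 lines: syg dwl qmsit rwhz mftyy nijx evq imows
Hunk 2: at line 3 remove [rwhz,mftyy,nijx] add [szmtx,vulw] -> 7 lines: syg dwl qmsit szmtx vulw evq imows
Hunk 3: at line 1 remove [qmsit] add [lwto,ldrsh,xnrs] -> 9 lines: syg dwl lwto ldrsh xnrs szmtx vulw evq imows
Hunk 4: at line 3 remove [ldrsh,xnrs] add [lmasc] -> 8 lines: syg dwl lwto lmasc szmtx vulw evq imows
Hunk 5: at line 2 remove [lmasc,szmtx,vulw] add [jek] -> 6 lines: syg dwl lwto jek evq imows
Hunk 6: at line 2 remove [lwto] add [ekra,dtqhy,apgus] -> 8 lines: syg dwl ekra dtqhy apgus jek evq imows
Final line 5: apgus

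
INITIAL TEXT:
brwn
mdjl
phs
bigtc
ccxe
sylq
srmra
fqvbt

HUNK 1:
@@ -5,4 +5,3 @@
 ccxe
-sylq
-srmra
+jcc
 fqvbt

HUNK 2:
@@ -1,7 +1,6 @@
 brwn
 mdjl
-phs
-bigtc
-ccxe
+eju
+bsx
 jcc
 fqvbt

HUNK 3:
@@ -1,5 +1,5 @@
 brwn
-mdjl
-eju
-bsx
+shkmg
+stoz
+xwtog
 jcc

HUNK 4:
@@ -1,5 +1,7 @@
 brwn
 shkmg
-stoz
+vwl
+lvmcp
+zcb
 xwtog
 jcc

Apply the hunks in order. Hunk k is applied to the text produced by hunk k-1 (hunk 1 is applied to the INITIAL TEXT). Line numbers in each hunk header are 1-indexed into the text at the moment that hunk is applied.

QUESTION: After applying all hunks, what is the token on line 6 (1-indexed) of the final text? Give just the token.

Answer: xwtog

Derivation:
Hunk 1: at line 5 remove [sylq,srmra] add [jcc] -> 7 lines: brwn mdjl phs bigtc ccxe jcc fqvbt
Hunk 2: at line 1 remove [phs,bigtc,ccxe] add [eju,bsx] -> 6 lines: brwn mdjl eju bsx jcc fqvbt
Hunk 3: at line 1 remove [mdjl,eju,bsx] add [shkmg,stoz,xwtog] -> 6 lines: brwn shkmg stoz xwtog jcc fqvbt
Hunk 4: at line 1 remove [stoz] add [vwl,lvmcp,zcb] -> 8 lines: brwn shkmg vwl lvmcp zcb xwtog jcc fqvbt
Final line 6: xwtog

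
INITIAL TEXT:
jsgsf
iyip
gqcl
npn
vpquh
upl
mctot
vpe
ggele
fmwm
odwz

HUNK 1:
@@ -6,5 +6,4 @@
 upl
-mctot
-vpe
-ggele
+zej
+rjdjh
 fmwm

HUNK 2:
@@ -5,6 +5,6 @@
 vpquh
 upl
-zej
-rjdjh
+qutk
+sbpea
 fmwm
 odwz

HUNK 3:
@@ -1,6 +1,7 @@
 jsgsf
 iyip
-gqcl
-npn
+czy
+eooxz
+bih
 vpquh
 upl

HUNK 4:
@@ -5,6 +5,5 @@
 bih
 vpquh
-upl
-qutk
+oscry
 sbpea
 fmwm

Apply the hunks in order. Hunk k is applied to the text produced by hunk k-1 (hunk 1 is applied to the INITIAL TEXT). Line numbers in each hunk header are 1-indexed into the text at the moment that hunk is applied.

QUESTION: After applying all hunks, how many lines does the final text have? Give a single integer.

Hunk 1: at line 6 remove [mctot,vpe,ggele] add [zej,rjdjh] -> 10 lines: jsgsf iyip gqcl npn vpquh upl zej rjdjh fmwm odwz
Hunk 2: at line 5 remove [zej,rjdjh] add [qutk,sbpea] -> 10 lines: jsgsf iyip gqcl npn vpquh upl qutk sbpea fmwm odwz
Hunk 3: at line 1 remove [gqcl,npn] add [czy,eooxz,bih] -> 11 lines: jsgsf iyip czy eooxz bih vpquh upl qutk sbpea fmwm odwz
Hunk 4: at line 5 remove [upl,qutk] add [oscry] -> 10 lines: jsgsf iyip czy eooxz bih vpquh oscry sbpea fmwm odwz
Final line count: 10

Answer: 10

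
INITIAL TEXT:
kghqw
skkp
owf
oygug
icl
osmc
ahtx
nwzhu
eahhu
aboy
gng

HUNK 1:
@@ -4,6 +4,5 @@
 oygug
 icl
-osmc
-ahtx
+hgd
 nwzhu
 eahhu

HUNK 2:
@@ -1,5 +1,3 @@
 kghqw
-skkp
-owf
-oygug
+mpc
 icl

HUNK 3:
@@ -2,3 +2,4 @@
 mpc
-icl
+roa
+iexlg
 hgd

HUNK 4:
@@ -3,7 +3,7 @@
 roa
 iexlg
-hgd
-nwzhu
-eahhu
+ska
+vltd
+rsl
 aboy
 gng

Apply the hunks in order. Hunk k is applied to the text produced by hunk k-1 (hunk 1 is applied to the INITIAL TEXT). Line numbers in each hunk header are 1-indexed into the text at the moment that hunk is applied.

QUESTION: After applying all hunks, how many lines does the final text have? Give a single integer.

Answer: 9

Derivation:
Hunk 1: at line 4 remove [osmc,ahtx] add [hgd] -> 10 lines: kghqw skkp owf oygug icl hgd nwzhu eahhu aboy gng
Hunk 2: at line 1 remove [skkp,owf,oygug] add [mpc] -> 8 lines: kghqw mpc icl hgd nwzhu eahhu aboy gng
Hunk 3: at line 2 remove [icl] add [roa,iexlg] -> 9 lines: kghqw mpc roa iexlg hgd nwzhu eahhu aboy gng
Hunk 4: at line 3 remove [hgd,nwzhu,eahhu] add [ska,vltd,rsl] -> 9 lines: kghqw mpc roa iexlg ska vltd rsl aboy gng
Final line count: 9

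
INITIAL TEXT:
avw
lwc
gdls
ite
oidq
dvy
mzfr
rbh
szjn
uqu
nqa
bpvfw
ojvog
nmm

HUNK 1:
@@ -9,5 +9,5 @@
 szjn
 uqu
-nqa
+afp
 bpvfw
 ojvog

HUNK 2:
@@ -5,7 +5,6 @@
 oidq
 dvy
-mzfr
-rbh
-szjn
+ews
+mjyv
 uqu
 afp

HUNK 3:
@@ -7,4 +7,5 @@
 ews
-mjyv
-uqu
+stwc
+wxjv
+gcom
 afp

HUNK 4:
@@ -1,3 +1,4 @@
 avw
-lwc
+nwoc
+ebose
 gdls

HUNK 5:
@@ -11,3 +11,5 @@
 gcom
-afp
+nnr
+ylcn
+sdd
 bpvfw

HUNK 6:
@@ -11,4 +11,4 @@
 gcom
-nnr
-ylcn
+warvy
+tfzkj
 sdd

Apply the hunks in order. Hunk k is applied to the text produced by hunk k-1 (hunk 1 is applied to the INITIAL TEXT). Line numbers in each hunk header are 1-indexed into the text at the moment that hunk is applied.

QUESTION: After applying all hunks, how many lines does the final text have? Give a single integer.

Hunk 1: at line 9 remove [nqa] add [afp] -> 14 lines: avw lwc gdls ite oidq dvy mzfr rbh szjn uqu afp bpvfw ojvog nmm
Hunk 2: at line 5 remove [mzfr,rbh,szjn] add [ews,mjyv] -> 13 lines: avw lwc gdls ite oidq dvy ews mjyv uqu afp bpvfw ojvog nmm
Hunk 3: at line 7 remove [mjyv,uqu] add [stwc,wxjv,gcom] -> 14 lines: avw lwc gdls ite oidq dvy ews stwc wxjv gcom afp bpvfw ojvog nmm
Hunk 4: at line 1 remove [lwc] add [nwoc,ebose] -> 15 lines: avw nwoc ebose gdls ite oidq dvy ews stwc wxjv gcom afp bpvfw ojvog nmm
Hunk 5: at line 11 remove [afp] add [nnr,ylcn,sdd] -> 17 lines: avw nwoc ebose gdls ite oidq dvy ews stwc wxjv gcom nnr ylcn sdd bpvfw ojvog nmm
Hunk 6: at line 11 remove [nnr,ylcn] add [warvy,tfzkj] -> 17 lines: avw nwoc ebose gdls ite oidq dvy ews stwc wxjv gcom warvy tfzkj sdd bpvfw ojvog nmm
Final line count: 17

Answer: 17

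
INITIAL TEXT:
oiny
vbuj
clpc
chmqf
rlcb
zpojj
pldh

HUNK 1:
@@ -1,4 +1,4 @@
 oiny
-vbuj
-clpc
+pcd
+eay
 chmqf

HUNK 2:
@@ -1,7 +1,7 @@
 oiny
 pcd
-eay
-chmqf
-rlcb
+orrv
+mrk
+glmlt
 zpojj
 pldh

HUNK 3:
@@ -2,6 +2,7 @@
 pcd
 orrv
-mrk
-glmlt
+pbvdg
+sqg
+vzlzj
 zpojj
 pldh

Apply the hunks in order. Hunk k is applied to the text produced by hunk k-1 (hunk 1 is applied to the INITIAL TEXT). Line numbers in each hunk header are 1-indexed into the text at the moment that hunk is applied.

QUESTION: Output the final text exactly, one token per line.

Answer: oiny
pcd
orrv
pbvdg
sqg
vzlzj
zpojj
pldh

Derivation:
Hunk 1: at line 1 remove [vbuj,clpc] add [pcd,eay] -> 7 lines: oiny pcd eay chmqf rlcb zpojj pldh
Hunk 2: at line 1 remove [eay,chmqf,rlcb] add [orrv,mrk,glmlt] -> 7 lines: oiny pcd orrv mrk glmlt zpojj pldh
Hunk 3: at line 2 remove [mrk,glmlt] add [pbvdg,sqg,vzlzj] -> 8 lines: oiny pcd orrv pbvdg sqg vzlzj zpojj pldh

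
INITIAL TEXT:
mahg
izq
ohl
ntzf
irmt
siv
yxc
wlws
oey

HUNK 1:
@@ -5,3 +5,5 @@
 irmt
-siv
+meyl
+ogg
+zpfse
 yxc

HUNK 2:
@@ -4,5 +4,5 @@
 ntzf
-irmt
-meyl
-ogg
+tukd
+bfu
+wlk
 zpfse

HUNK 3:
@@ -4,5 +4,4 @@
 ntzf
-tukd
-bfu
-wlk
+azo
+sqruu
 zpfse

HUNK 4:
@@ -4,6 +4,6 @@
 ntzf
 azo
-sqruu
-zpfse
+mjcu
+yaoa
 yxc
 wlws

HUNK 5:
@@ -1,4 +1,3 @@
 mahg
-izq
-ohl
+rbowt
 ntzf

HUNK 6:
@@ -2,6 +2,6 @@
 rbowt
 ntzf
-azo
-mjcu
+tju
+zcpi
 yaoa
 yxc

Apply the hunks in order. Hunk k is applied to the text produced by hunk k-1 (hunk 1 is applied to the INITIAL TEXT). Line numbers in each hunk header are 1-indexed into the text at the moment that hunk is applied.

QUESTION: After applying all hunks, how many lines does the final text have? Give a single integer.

Answer: 9

Derivation:
Hunk 1: at line 5 remove [siv] add [meyl,ogg,zpfse] -> 11 lines: mahg izq ohl ntzf irmt meyl ogg zpfse yxc wlws oey
Hunk 2: at line 4 remove [irmt,meyl,ogg] add [tukd,bfu,wlk] -> 11 lines: mahg izq ohl ntzf tukd bfu wlk zpfse yxc wlws oey
Hunk 3: at line 4 remove [tukd,bfu,wlk] add [azo,sqruu] -> 10 lines: mahg izq ohl ntzf azo sqruu zpfse yxc wlws oey
Hunk 4: at line 4 remove [sqruu,zpfse] add [mjcu,yaoa] -> 10 lines: mahg izq ohl ntzf azo mjcu yaoa yxc wlws oey
Hunk 5: at line 1 remove [izq,ohl] add [rbowt] -> 9 lines: mahg rbowt ntzf azo mjcu yaoa yxc wlws oey
Hunk 6: at line 2 remove [azo,mjcu] add [tju,zcpi] -> 9 lines: mahg rbowt ntzf tju zcpi yaoa yxc wlws oey
Final line count: 9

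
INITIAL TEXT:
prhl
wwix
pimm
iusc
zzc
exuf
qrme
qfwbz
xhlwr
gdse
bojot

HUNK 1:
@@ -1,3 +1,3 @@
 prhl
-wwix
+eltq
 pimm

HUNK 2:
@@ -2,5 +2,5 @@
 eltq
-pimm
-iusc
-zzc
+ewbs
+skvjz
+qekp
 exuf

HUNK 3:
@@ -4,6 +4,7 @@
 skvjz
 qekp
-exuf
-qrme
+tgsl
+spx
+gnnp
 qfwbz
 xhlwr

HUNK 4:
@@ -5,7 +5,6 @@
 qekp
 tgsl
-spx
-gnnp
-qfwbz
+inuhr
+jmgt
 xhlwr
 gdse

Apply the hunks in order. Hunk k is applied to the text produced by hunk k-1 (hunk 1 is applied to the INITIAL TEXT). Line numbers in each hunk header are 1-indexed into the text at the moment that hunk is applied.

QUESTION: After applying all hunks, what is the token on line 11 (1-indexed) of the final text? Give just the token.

Answer: bojot

Derivation:
Hunk 1: at line 1 remove [wwix] add [eltq] -> 11 lines: prhl eltq pimm iusc zzc exuf qrme qfwbz xhlwr gdse bojot
Hunk 2: at line 2 remove [pimm,iusc,zzc] add [ewbs,skvjz,qekp] -> 11 lines: prhl eltq ewbs skvjz qekp exuf qrme qfwbz xhlwr gdse bojot
Hunk 3: at line 4 remove [exuf,qrme] add [tgsl,spx,gnnp] -> 12 lines: prhl eltq ewbs skvjz qekp tgsl spx gnnp qfwbz xhlwr gdse bojot
Hunk 4: at line 5 remove [spx,gnnp,qfwbz] add [inuhr,jmgt] -> 11 lines: prhl eltq ewbs skvjz qekp tgsl inuhr jmgt xhlwr gdse bojot
Final line 11: bojot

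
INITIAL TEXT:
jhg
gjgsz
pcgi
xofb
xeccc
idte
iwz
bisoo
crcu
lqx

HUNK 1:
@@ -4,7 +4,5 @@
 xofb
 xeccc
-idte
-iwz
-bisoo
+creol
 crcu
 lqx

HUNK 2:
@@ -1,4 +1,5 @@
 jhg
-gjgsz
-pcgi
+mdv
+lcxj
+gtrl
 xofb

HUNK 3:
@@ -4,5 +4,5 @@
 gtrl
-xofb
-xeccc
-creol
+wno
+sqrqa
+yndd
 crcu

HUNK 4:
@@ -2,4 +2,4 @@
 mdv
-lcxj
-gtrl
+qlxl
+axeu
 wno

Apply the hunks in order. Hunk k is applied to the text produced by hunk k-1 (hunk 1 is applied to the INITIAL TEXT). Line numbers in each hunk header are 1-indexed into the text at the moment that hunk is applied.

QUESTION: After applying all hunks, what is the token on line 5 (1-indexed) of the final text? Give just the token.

Answer: wno

Derivation:
Hunk 1: at line 4 remove [idte,iwz,bisoo] add [creol] -> 8 lines: jhg gjgsz pcgi xofb xeccc creol crcu lqx
Hunk 2: at line 1 remove [gjgsz,pcgi] add [mdv,lcxj,gtrl] -> 9 lines: jhg mdv lcxj gtrl xofb xeccc creol crcu lqx
Hunk 3: at line 4 remove [xofb,xeccc,creol] add [wno,sqrqa,yndd] -> 9 lines: jhg mdv lcxj gtrl wno sqrqa yndd crcu lqx
Hunk 4: at line 2 remove [lcxj,gtrl] add [qlxl,axeu] -> 9 lines: jhg mdv qlxl axeu wno sqrqa yndd crcu lqx
Final line 5: wno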